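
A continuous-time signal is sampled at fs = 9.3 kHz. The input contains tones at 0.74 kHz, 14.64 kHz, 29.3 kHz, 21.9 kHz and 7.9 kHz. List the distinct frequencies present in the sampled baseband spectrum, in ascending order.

fs/2 = 4.65 kHz.
0.74 kHz ≤ fs/2 = 4.65 kHz, passes unchanged.
14.64 kHz mod fs = 5.34 kHz.
5.34 kHz > fs/2 = 4.65 kHz, folds to fs − 5.34 kHz = 3.96 kHz.
29.3 kHz mod fs = 1.4 kHz.
1.4 kHz ≤ fs/2 = 4.65 kHz, appears at 1.4 kHz.
21.9 kHz mod fs = 3.3 kHz.
3.3 kHz ≤ fs/2 = 4.65 kHz, appears at 3.3 kHz.
7.9 kHz > fs/2 = 4.65 kHz, folds to fs − 7.9 kHz = 1.4 kHz.
Distinct values: {0.74 kHz, 1.4 kHz, 3.3 kHz, 3.96 kHz}.

0.74 kHz, 1.4 kHz, 3.3 kHz, 3.96 kHz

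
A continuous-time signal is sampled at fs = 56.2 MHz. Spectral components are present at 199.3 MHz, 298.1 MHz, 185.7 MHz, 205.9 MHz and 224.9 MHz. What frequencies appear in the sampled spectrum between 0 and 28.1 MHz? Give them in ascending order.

0.1 MHz, 17.1 MHz, 18.9 MHz, 25.5 MHz

fs/2 = 28.1 MHz.
199.3 MHz mod fs = 30.7 MHz.
30.7 MHz > fs/2 = 28.1 MHz, folds to fs − 30.7 MHz = 25.5 MHz.
298.1 MHz mod fs = 17.1 MHz.
17.1 MHz ≤ fs/2 = 28.1 MHz, appears at 17.1 MHz.
185.7 MHz mod fs = 17.1 MHz.
17.1 MHz ≤ fs/2 = 28.1 MHz, appears at 17.1 MHz.
205.9 MHz mod fs = 37.3 MHz.
37.3 MHz > fs/2 = 28.1 MHz, folds to fs − 37.3 MHz = 18.9 MHz.
224.9 MHz mod fs = 0.1 MHz.
0.1 MHz ≤ fs/2 = 28.1 MHz, appears at 0.1 MHz.
Distinct values: {0.1 MHz, 17.1 MHz, 18.9 MHz, 25.5 MHz}.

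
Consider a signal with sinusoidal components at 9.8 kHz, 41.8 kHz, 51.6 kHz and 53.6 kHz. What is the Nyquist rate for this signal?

107.2 kHz

Highest-frequency component: 53.6 kHz.
Nyquist rate = 2 × 53.6 kHz = 107.2 kHz.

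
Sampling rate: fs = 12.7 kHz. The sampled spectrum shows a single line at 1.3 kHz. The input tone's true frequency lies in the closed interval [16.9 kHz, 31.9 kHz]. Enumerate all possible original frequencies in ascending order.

24.1 kHz, 26.7 kHz

Frequencies that alias to 1.3 kHz are k·fs ± 1.3 kHz for integer k ≥ 0.
k=0: 1.3 kHz.
k=1: 11.4 kHz, 14 kHz.
k=2: 24.1 kHz, 26.7 kHz.
k=3: 36.8 kHz, 39.4 kHz.
Within [16.9 kHz, 31.9 kHz]: 24.1 kHz, 26.7 kHz.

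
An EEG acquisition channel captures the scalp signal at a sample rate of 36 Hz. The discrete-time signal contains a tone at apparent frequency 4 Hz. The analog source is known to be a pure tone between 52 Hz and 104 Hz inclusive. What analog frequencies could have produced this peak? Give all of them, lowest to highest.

68 Hz, 76 Hz, 104 Hz

Frequencies that alias to 4 Hz are k·fs ± 4 Hz for integer k ≥ 0.
k=0: 4 Hz.
k=1: 32 Hz, 40 Hz.
k=2: 68 Hz, 76 Hz.
k=3: 104 Hz, 112 Hz.
k=4: 140 Hz, 148 Hz.
Within [52 Hz, 104 Hz]: 68 Hz, 76 Hz, 104 Hz.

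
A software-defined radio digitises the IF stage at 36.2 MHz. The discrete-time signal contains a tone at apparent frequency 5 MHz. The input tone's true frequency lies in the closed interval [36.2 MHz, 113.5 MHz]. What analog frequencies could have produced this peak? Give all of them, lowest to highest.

Frequencies that alias to 5 MHz are k·fs ± 5 MHz for integer k ≥ 0.
k=0: 5 MHz.
k=1: 31.2 MHz, 41.2 MHz.
k=2: 67.4 MHz, 77.4 MHz.
k=3: 103.6 MHz, 113.6 MHz.
k=4: 139.8 MHz, 149.8 MHz.
Within [36.2 MHz, 113.5 MHz]: 41.2 MHz, 67.4 MHz, 77.4 MHz, 103.6 MHz.

41.2 MHz, 67.4 MHz, 77.4 MHz, 103.6 MHz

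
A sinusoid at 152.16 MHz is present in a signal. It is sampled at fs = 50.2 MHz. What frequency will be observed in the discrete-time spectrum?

1.56 MHz

152.16 MHz mod fs = 1.56 MHz.
1.56 MHz ≤ fs/2 = 25.1 MHz, appears at 1.56 MHz.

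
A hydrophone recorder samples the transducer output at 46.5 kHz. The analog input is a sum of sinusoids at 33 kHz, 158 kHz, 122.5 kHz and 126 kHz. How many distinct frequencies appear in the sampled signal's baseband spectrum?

3

fs/2 = 23.25 kHz.
33 kHz > fs/2 = 23.25 kHz, folds to fs − 33 kHz = 13.5 kHz.
158 kHz mod fs = 18.5 kHz.
18.5 kHz ≤ fs/2 = 23.25 kHz, appears at 18.5 kHz.
122.5 kHz mod fs = 29.5 kHz.
29.5 kHz > fs/2 = 23.25 kHz, folds to fs − 29.5 kHz = 17 kHz.
126 kHz mod fs = 33 kHz.
33 kHz > fs/2 = 23.25 kHz, folds to fs − 33 kHz = 13.5 kHz.
Distinct values: {13.5 kHz, 17 kHz, 18.5 kHz} → 3.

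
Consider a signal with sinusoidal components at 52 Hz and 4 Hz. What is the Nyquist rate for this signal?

104 Hz

Highest-frequency component: 52 Hz.
Nyquist rate = 2 × 52 Hz = 104 Hz.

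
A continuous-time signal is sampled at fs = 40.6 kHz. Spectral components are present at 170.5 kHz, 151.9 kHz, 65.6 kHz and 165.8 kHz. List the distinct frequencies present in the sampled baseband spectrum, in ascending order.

fs/2 = 20.3 kHz.
170.5 kHz mod fs = 8.1 kHz.
8.1 kHz ≤ fs/2 = 20.3 kHz, appears at 8.1 kHz.
151.9 kHz mod fs = 30.1 kHz.
30.1 kHz > fs/2 = 20.3 kHz, folds to fs − 30.1 kHz = 10.5 kHz.
65.6 kHz mod fs = 25 kHz.
25 kHz > fs/2 = 20.3 kHz, folds to fs − 25 kHz = 15.6 kHz.
165.8 kHz mod fs = 3.4 kHz.
3.4 kHz ≤ fs/2 = 20.3 kHz, appears at 3.4 kHz.
Distinct values: {3.4 kHz, 8.1 kHz, 10.5 kHz, 15.6 kHz}.

3.4 kHz, 8.1 kHz, 10.5 kHz, 15.6 kHz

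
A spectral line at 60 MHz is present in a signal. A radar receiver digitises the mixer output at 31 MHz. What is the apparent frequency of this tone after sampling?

60 MHz mod fs = 29 MHz.
29 MHz > fs/2 = 15.5 MHz, folds to fs − 29 MHz = 2 MHz.

2 MHz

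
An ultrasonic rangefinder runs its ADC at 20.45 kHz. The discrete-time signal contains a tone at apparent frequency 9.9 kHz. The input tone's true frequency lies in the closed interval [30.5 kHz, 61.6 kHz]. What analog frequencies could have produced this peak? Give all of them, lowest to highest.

31 kHz, 50.8 kHz, 51.45 kHz

Frequencies that alias to 9.9 kHz are k·fs ± 9.9 kHz for integer k ≥ 0.
k=0: 9.9 kHz.
k=1: 10.55 kHz, 30.35 kHz.
k=2: 31 kHz, 50.8 kHz.
k=3: 51.45 kHz, 71.25 kHz.
k=4: 71.9 kHz, 91.7 kHz.
Within [30.5 kHz, 61.6 kHz]: 31 kHz, 50.8 kHz, 51.45 kHz.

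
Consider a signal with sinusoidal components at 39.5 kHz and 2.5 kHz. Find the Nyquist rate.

79 kHz

Highest-frequency component: 39.5 kHz.
Nyquist rate = 2 × 39.5 kHz = 79 kHz.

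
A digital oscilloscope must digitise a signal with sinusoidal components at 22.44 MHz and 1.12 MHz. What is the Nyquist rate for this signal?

Highest-frequency component: 22.44 MHz.
Nyquist rate = 2 × 22.44 MHz = 44.88 MHz.

44.88 MHz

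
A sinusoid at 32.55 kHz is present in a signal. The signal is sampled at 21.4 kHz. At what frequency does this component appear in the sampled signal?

32.55 kHz mod fs = 11.15 kHz.
11.15 kHz > fs/2 = 10.7 kHz, folds to fs − 11.15 kHz = 10.25 kHz.

10.25 kHz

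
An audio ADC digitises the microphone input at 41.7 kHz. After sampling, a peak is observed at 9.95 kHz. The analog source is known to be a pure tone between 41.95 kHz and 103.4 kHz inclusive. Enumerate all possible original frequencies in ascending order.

Frequencies that alias to 9.95 kHz are k·fs ± 9.95 kHz for integer k ≥ 0.
k=0: 9.95 kHz.
k=1: 31.75 kHz, 51.65 kHz.
k=2: 73.45 kHz, 93.35 kHz.
k=3: 115.15 kHz, 135.05 kHz.
Within [41.95 kHz, 103.4 kHz]: 51.65 kHz, 73.45 kHz, 93.35 kHz.

51.65 kHz, 73.45 kHz, 93.35 kHz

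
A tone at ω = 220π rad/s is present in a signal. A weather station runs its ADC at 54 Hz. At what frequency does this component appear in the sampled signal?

2 Hz

ω = 220π rad/s → f = ω/(2π) = 110 Hz.
110 Hz mod fs = 2 Hz.
2 Hz ≤ fs/2 = 27 Hz, appears at 2 Hz.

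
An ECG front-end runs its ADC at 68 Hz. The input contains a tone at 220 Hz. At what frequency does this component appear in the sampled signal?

220 Hz mod fs = 16 Hz.
16 Hz ≤ fs/2 = 34 Hz, appears at 16 Hz.

16 Hz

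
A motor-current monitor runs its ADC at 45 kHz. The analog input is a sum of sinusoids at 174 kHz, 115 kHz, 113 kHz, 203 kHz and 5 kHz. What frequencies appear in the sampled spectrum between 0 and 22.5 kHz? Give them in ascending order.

fs/2 = 22.5 kHz.
174 kHz mod fs = 39 kHz.
39 kHz > fs/2 = 22.5 kHz, folds to fs − 39 kHz = 6 kHz.
115 kHz mod fs = 25 kHz.
25 kHz > fs/2 = 22.5 kHz, folds to fs − 25 kHz = 20 kHz.
113 kHz mod fs = 23 kHz.
23 kHz > fs/2 = 22.5 kHz, folds to fs − 23 kHz = 22 kHz.
203 kHz mod fs = 23 kHz.
23 kHz > fs/2 = 22.5 kHz, folds to fs − 23 kHz = 22 kHz.
5 kHz ≤ fs/2 = 22.5 kHz, passes unchanged.
Distinct values: {5 kHz, 6 kHz, 20 kHz, 22 kHz}.

5 kHz, 6 kHz, 20 kHz, 22 kHz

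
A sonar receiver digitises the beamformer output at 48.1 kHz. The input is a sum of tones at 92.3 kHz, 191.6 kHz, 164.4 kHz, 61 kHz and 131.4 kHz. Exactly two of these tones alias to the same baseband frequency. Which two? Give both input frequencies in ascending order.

61 kHz, 131.4 kHz

fs/2 = 24.05 kHz.
92.3 kHz mod fs = 44.2 kHz.
44.2 kHz > fs/2 = 24.05 kHz, folds to fs − 44.2 kHz = 3.9 kHz.
191.6 kHz mod fs = 47.3 kHz.
47.3 kHz > fs/2 = 24.05 kHz, folds to fs − 47.3 kHz = 0.8 kHz.
164.4 kHz mod fs = 20.1 kHz.
20.1 kHz ≤ fs/2 = 24.05 kHz, appears at 20.1 kHz.
61 kHz mod fs = 12.9 kHz.
12.9 kHz ≤ fs/2 = 24.05 kHz, appears at 12.9 kHz.
131.4 kHz mod fs = 35.2 kHz.
35.2 kHz > fs/2 = 24.05 kHz, folds to fs − 35.2 kHz = 12.9 kHz.
61 kHz and 131.4 kHz both map to 12.9 kHz.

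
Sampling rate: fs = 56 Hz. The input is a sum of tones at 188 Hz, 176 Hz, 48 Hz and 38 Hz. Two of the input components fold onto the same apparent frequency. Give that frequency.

8 Hz

fs/2 = 28 Hz.
188 Hz mod fs = 20 Hz.
20 Hz ≤ fs/2 = 28 Hz, appears at 20 Hz.
176 Hz mod fs = 8 Hz.
8 Hz ≤ fs/2 = 28 Hz, appears at 8 Hz.
48 Hz > fs/2 = 28 Hz, folds to fs − 48 Hz = 8 Hz.
38 Hz > fs/2 = 28 Hz, folds to fs − 38 Hz = 18 Hz.
48 Hz and 176 Hz both map to 8 Hz.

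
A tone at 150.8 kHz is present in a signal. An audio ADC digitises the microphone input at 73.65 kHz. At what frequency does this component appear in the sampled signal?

3.5 kHz

150.8 kHz mod fs = 3.5 kHz.
3.5 kHz ≤ fs/2 = 36.825 kHz, appears at 3.5 kHz.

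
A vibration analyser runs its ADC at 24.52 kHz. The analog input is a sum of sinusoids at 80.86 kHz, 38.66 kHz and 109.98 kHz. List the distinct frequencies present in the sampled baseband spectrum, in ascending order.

fs/2 = 12.26 kHz.
80.86 kHz mod fs = 7.3 kHz.
7.3 kHz ≤ fs/2 = 12.26 kHz, appears at 7.3 kHz.
38.66 kHz mod fs = 14.14 kHz.
14.14 kHz > fs/2 = 12.26 kHz, folds to fs − 14.14 kHz = 10.38 kHz.
109.98 kHz mod fs = 11.9 kHz.
11.9 kHz ≤ fs/2 = 12.26 kHz, appears at 11.9 kHz.
Distinct values: {7.3 kHz, 10.38 kHz, 11.9 kHz}.

7.3 kHz, 10.38 kHz, 11.9 kHz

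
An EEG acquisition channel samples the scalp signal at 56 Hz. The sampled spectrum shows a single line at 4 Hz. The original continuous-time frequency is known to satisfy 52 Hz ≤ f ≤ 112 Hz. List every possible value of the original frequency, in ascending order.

52 Hz, 60 Hz, 108 Hz

Frequencies that alias to 4 Hz are k·fs ± 4 Hz for integer k ≥ 0.
k=0: 4 Hz.
k=1: 52 Hz, 60 Hz.
k=2: 108 Hz, 116 Hz.
k=3: 164 Hz, 172 Hz.
Within [52 Hz, 112 Hz]: 52 Hz, 60 Hz, 108 Hz.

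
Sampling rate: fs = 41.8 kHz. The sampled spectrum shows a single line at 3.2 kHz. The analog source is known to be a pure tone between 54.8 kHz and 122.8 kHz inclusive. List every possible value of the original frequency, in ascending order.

80.4 kHz, 86.8 kHz, 122.2 kHz

Frequencies that alias to 3.2 kHz are k·fs ± 3.2 kHz for integer k ≥ 0.
k=0: 3.2 kHz.
k=1: 38.6 kHz, 45 kHz.
k=2: 80.4 kHz, 86.8 kHz.
k=3: 122.2 kHz, 128.6 kHz.
k=4: 164 kHz, 170.4 kHz.
Within [54.8 kHz, 122.8 kHz]: 80.4 kHz, 86.8 kHz, 122.2 kHz.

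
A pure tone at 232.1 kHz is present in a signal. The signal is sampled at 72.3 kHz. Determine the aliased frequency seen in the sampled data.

15.2 kHz

232.1 kHz mod fs = 15.2 kHz.
15.2 kHz ≤ fs/2 = 36.15 kHz, appears at 15.2 kHz.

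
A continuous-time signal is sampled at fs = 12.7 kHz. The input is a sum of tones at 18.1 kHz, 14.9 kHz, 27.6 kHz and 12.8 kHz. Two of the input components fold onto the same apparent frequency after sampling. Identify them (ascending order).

14.9 kHz, 27.6 kHz

fs/2 = 6.35 kHz.
18.1 kHz mod fs = 5.4 kHz.
5.4 kHz ≤ fs/2 = 6.35 kHz, appears at 5.4 kHz.
14.9 kHz mod fs = 2.2 kHz.
2.2 kHz ≤ fs/2 = 6.35 kHz, appears at 2.2 kHz.
27.6 kHz mod fs = 2.2 kHz.
2.2 kHz ≤ fs/2 = 6.35 kHz, appears at 2.2 kHz.
12.8 kHz mod fs = 0.1 kHz.
0.1 kHz ≤ fs/2 = 6.35 kHz, appears at 0.1 kHz.
14.9 kHz and 27.6 kHz both map to 2.2 kHz.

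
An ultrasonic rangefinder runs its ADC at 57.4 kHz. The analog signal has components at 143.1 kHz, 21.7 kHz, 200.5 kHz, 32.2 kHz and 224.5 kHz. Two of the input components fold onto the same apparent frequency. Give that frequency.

28.3 kHz

fs/2 = 28.7 kHz.
143.1 kHz mod fs = 28.3 kHz.
28.3 kHz ≤ fs/2 = 28.7 kHz, appears at 28.3 kHz.
21.7 kHz ≤ fs/2 = 28.7 kHz, passes unchanged.
200.5 kHz mod fs = 28.3 kHz.
28.3 kHz ≤ fs/2 = 28.7 kHz, appears at 28.3 kHz.
32.2 kHz > fs/2 = 28.7 kHz, folds to fs − 32.2 kHz = 25.2 kHz.
224.5 kHz mod fs = 52.3 kHz.
52.3 kHz > fs/2 = 28.7 kHz, folds to fs − 52.3 kHz = 5.1 kHz.
143.1 kHz and 200.5 kHz both map to 28.3 kHz.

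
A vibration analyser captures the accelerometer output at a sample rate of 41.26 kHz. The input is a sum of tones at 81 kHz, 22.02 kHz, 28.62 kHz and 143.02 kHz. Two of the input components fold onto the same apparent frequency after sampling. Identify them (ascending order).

fs/2 = 20.63 kHz.
81 kHz mod fs = 39.74 kHz.
39.74 kHz > fs/2 = 20.63 kHz, folds to fs − 39.74 kHz = 1.52 kHz.
22.02 kHz > fs/2 = 20.63 kHz, folds to fs − 22.02 kHz = 19.24 kHz.
28.62 kHz > fs/2 = 20.63 kHz, folds to fs − 28.62 kHz = 12.64 kHz.
143.02 kHz mod fs = 19.24 kHz.
19.24 kHz ≤ fs/2 = 20.63 kHz, appears at 19.24 kHz.
22.02 kHz and 143.02 kHz both map to 19.24 kHz.

22.02 kHz, 143.02 kHz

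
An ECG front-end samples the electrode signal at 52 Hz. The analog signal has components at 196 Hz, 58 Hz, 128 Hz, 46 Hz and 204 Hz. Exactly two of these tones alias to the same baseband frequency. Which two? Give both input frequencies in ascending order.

fs/2 = 26 Hz.
196 Hz mod fs = 40 Hz.
40 Hz > fs/2 = 26 Hz, folds to fs − 40 Hz = 12 Hz.
58 Hz mod fs = 6 Hz.
6 Hz ≤ fs/2 = 26 Hz, appears at 6 Hz.
128 Hz mod fs = 24 Hz.
24 Hz ≤ fs/2 = 26 Hz, appears at 24 Hz.
46 Hz > fs/2 = 26 Hz, folds to fs − 46 Hz = 6 Hz.
204 Hz mod fs = 48 Hz.
48 Hz > fs/2 = 26 Hz, folds to fs − 48 Hz = 4 Hz.
46 Hz and 58 Hz both map to 6 Hz.

46 Hz, 58 Hz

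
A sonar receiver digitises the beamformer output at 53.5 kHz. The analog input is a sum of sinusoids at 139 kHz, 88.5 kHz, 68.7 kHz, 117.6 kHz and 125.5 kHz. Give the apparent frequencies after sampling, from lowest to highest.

fs/2 = 26.75 kHz.
139 kHz mod fs = 32 kHz.
32 kHz > fs/2 = 26.75 kHz, folds to fs − 32 kHz = 21.5 kHz.
88.5 kHz mod fs = 35 kHz.
35 kHz > fs/2 = 26.75 kHz, folds to fs − 35 kHz = 18.5 kHz.
68.7 kHz mod fs = 15.2 kHz.
15.2 kHz ≤ fs/2 = 26.75 kHz, appears at 15.2 kHz.
117.6 kHz mod fs = 10.6 kHz.
10.6 kHz ≤ fs/2 = 26.75 kHz, appears at 10.6 kHz.
125.5 kHz mod fs = 18.5 kHz.
18.5 kHz ≤ fs/2 = 26.75 kHz, appears at 18.5 kHz.
Distinct values: {10.6 kHz, 15.2 kHz, 18.5 kHz, 21.5 kHz}.

10.6 kHz, 15.2 kHz, 18.5 kHz, 21.5 kHz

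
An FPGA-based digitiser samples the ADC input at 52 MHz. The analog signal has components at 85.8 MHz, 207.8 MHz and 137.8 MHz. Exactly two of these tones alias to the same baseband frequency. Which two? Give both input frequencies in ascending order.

fs/2 = 26 MHz.
85.8 MHz mod fs = 33.8 MHz.
33.8 MHz > fs/2 = 26 MHz, folds to fs − 33.8 MHz = 18.2 MHz.
207.8 MHz mod fs = 51.8 MHz.
51.8 MHz > fs/2 = 26 MHz, folds to fs − 51.8 MHz = 0.2 MHz.
137.8 MHz mod fs = 33.8 MHz.
33.8 MHz > fs/2 = 26 MHz, folds to fs − 33.8 MHz = 18.2 MHz.
85.8 MHz and 137.8 MHz both map to 18.2 MHz.

85.8 MHz, 137.8 MHz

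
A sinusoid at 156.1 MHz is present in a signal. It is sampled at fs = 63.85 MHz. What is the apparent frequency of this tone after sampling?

28.4 MHz

156.1 MHz mod fs = 28.4 MHz.
28.4 MHz ≤ fs/2 = 31.925 MHz, appears at 28.4 MHz.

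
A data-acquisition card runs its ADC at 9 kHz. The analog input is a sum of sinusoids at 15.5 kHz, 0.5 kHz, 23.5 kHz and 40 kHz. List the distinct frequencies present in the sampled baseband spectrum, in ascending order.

0.5 kHz, 2.5 kHz, 3.5 kHz, 4 kHz

fs/2 = 4.5 kHz.
15.5 kHz mod fs = 6.5 kHz.
6.5 kHz > fs/2 = 4.5 kHz, folds to fs − 6.5 kHz = 2.5 kHz.
0.5 kHz ≤ fs/2 = 4.5 kHz, passes unchanged.
23.5 kHz mod fs = 5.5 kHz.
5.5 kHz > fs/2 = 4.5 kHz, folds to fs − 5.5 kHz = 3.5 kHz.
40 kHz mod fs = 4 kHz.
4 kHz ≤ fs/2 = 4.5 kHz, appears at 4 kHz.
Distinct values: {0.5 kHz, 2.5 kHz, 3.5 kHz, 4 kHz}.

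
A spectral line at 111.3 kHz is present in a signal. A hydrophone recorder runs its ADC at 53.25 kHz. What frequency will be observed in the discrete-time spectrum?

111.3 kHz mod fs = 4.8 kHz.
4.8 kHz ≤ fs/2 = 26.625 kHz, appears at 4.8 kHz.

4.8 kHz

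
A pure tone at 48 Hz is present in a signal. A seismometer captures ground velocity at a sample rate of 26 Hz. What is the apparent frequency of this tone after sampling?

4 Hz

48 Hz mod fs = 22 Hz.
22 Hz > fs/2 = 13 Hz, folds to fs − 22 Hz = 4 Hz.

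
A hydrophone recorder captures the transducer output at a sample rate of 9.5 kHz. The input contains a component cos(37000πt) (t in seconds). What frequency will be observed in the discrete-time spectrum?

ω = 37000π rad/s → f = ω/(2π) = 18500 Hz = 18.5 kHz.
18.5 kHz mod fs = 9 kHz.
9 kHz > fs/2 = 4.75 kHz, folds to fs − 9 kHz = 0.5 kHz.

0.5 kHz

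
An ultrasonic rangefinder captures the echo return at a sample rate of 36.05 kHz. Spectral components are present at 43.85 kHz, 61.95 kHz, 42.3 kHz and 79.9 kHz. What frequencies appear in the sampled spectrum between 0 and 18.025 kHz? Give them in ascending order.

6.25 kHz, 7.8 kHz, 10.15 kHz

fs/2 = 18.025 kHz.
43.85 kHz mod fs = 7.8 kHz.
7.8 kHz ≤ fs/2 = 18.025 kHz, appears at 7.8 kHz.
61.95 kHz mod fs = 25.9 kHz.
25.9 kHz > fs/2 = 18.025 kHz, folds to fs − 25.9 kHz = 10.15 kHz.
42.3 kHz mod fs = 6.25 kHz.
6.25 kHz ≤ fs/2 = 18.025 kHz, appears at 6.25 kHz.
79.9 kHz mod fs = 7.8 kHz.
7.8 kHz ≤ fs/2 = 18.025 kHz, appears at 7.8 kHz.
Distinct values: {6.25 kHz, 7.8 kHz, 10.15 kHz}.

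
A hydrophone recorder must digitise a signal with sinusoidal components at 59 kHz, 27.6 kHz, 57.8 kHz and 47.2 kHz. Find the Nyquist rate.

Highest-frequency component: 59 kHz.
Nyquist rate = 2 × 59 kHz = 118 kHz.

118 kHz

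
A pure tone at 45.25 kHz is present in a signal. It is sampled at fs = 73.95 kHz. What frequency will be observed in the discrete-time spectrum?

28.7 kHz

45.25 kHz > fs/2 = 36.975 kHz, folds to fs − 45.25 kHz = 28.7 kHz.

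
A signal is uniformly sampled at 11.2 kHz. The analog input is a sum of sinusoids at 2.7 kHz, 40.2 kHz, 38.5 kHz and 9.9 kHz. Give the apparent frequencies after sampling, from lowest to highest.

fs/2 = 5.6 kHz.
2.7 kHz ≤ fs/2 = 5.6 kHz, passes unchanged.
40.2 kHz mod fs = 6.6 kHz.
6.6 kHz > fs/2 = 5.6 kHz, folds to fs − 6.6 kHz = 4.6 kHz.
38.5 kHz mod fs = 4.9 kHz.
4.9 kHz ≤ fs/2 = 5.6 kHz, appears at 4.9 kHz.
9.9 kHz > fs/2 = 5.6 kHz, folds to fs − 9.9 kHz = 1.3 kHz.
Distinct values: {1.3 kHz, 2.7 kHz, 4.6 kHz, 4.9 kHz}.

1.3 kHz, 2.7 kHz, 4.6 kHz, 4.9 kHz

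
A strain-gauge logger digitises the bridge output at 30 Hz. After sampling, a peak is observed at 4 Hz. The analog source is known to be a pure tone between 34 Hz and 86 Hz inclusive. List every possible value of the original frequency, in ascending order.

Frequencies that alias to 4 Hz are k·fs ± 4 Hz for integer k ≥ 0.
k=0: 4 Hz.
k=1: 26 Hz, 34 Hz.
k=2: 56 Hz, 64 Hz.
k=3: 86 Hz, 94 Hz.
k=4: 116 Hz, 124 Hz.
Within [34 Hz, 86 Hz]: 34 Hz, 56 Hz, 64 Hz, 86 Hz.

34 Hz, 56 Hz, 64 Hz, 86 Hz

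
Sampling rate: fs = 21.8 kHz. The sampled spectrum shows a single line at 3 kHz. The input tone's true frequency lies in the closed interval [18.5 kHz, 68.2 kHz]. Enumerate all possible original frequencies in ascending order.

18.8 kHz, 24.8 kHz, 40.6 kHz, 46.6 kHz, 62.4 kHz

Frequencies that alias to 3 kHz are k·fs ± 3 kHz for integer k ≥ 0.
k=0: 3 kHz.
k=1: 18.8 kHz, 24.8 kHz.
k=2: 40.6 kHz, 46.6 kHz.
k=3: 62.4 kHz, 68.4 kHz.
k=4: 84.2 kHz, 90.2 kHz.
Within [18.5 kHz, 68.2 kHz]: 18.8 kHz, 24.8 kHz, 40.6 kHz, 46.6 kHz, 62.4 kHz.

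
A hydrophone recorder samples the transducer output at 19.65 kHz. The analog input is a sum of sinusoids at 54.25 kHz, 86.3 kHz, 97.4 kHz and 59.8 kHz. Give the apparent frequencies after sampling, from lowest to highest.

0.85 kHz, 4.7 kHz, 7.7 kHz

fs/2 = 9.825 kHz.
54.25 kHz mod fs = 14.95 kHz.
14.95 kHz > fs/2 = 9.825 kHz, folds to fs − 14.95 kHz = 4.7 kHz.
86.3 kHz mod fs = 7.7 kHz.
7.7 kHz ≤ fs/2 = 9.825 kHz, appears at 7.7 kHz.
97.4 kHz mod fs = 18.8 kHz.
18.8 kHz > fs/2 = 9.825 kHz, folds to fs − 18.8 kHz = 0.85 kHz.
59.8 kHz mod fs = 0.85 kHz.
0.85 kHz ≤ fs/2 = 9.825 kHz, appears at 0.85 kHz.
Distinct values: {0.85 kHz, 4.7 kHz, 7.7 kHz}.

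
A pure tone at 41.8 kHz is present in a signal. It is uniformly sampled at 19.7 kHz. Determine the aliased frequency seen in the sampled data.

41.8 kHz mod fs = 2.4 kHz.
2.4 kHz ≤ fs/2 = 9.85 kHz, appears at 2.4 kHz.

2.4 kHz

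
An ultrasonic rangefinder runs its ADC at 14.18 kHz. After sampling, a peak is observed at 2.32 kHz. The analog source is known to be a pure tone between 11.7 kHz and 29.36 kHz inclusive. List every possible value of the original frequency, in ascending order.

11.86 kHz, 16.5 kHz, 26.04 kHz

Frequencies that alias to 2.32 kHz are k·fs ± 2.32 kHz for integer k ≥ 0.
k=0: 2.32 kHz.
k=1: 11.86 kHz, 16.5 kHz.
k=2: 26.04 kHz, 30.68 kHz.
k=3: 40.22 kHz, 44.86 kHz.
Within [11.7 kHz, 29.36 kHz]: 11.86 kHz, 16.5 kHz, 26.04 kHz.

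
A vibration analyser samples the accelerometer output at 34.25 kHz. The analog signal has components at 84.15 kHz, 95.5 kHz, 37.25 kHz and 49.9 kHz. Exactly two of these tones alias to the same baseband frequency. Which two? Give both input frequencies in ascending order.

49.9 kHz, 84.15 kHz

fs/2 = 17.125 kHz.
84.15 kHz mod fs = 15.65 kHz.
15.65 kHz ≤ fs/2 = 17.125 kHz, appears at 15.65 kHz.
95.5 kHz mod fs = 27 kHz.
27 kHz > fs/2 = 17.125 kHz, folds to fs − 27 kHz = 7.25 kHz.
37.25 kHz mod fs = 3 kHz.
3 kHz ≤ fs/2 = 17.125 kHz, appears at 3 kHz.
49.9 kHz mod fs = 15.65 kHz.
15.65 kHz ≤ fs/2 = 17.125 kHz, appears at 15.65 kHz.
49.9 kHz and 84.15 kHz both map to 15.65 kHz.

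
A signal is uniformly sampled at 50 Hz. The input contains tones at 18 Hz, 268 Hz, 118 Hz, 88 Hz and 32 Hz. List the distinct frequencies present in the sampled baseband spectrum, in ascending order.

fs/2 = 25 Hz.
18 Hz ≤ fs/2 = 25 Hz, passes unchanged.
268 Hz mod fs = 18 Hz.
18 Hz ≤ fs/2 = 25 Hz, appears at 18 Hz.
118 Hz mod fs = 18 Hz.
18 Hz ≤ fs/2 = 25 Hz, appears at 18 Hz.
88 Hz mod fs = 38 Hz.
38 Hz > fs/2 = 25 Hz, folds to fs − 38 Hz = 12 Hz.
32 Hz > fs/2 = 25 Hz, folds to fs − 32 Hz = 18 Hz.
Distinct values: {12 Hz, 18 Hz}.

12 Hz, 18 Hz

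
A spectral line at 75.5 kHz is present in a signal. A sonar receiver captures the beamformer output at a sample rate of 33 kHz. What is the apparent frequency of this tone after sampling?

75.5 kHz mod fs = 9.5 kHz.
9.5 kHz ≤ fs/2 = 16.5 kHz, appears at 9.5 kHz.

9.5 kHz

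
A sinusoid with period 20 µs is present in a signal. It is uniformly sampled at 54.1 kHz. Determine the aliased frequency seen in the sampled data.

T = 20 µs → f = 1/T = 50 kHz.
50 kHz > fs/2 = 27.05 kHz, folds to fs − 50 kHz = 4.1 kHz.

4.1 kHz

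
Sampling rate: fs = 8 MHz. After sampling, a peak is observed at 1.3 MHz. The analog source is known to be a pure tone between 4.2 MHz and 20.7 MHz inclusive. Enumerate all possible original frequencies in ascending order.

Frequencies that alias to 1.3 MHz are k·fs ± 1.3 MHz for integer k ≥ 0.
k=0: 1.3 MHz.
k=1: 6.7 MHz, 9.3 MHz.
k=2: 14.7 MHz, 17.3 MHz.
k=3: 22.7 MHz, 25.3 MHz.
Within [4.2 MHz, 20.7 MHz]: 6.7 MHz, 9.3 MHz, 14.7 MHz, 17.3 MHz.

6.7 MHz, 9.3 MHz, 14.7 MHz, 17.3 MHz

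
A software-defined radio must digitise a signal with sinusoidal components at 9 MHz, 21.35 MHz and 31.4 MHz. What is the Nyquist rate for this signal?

62.8 MHz

Highest-frequency component: 31.4 MHz.
Nyquist rate = 2 × 31.4 MHz = 62.8 MHz.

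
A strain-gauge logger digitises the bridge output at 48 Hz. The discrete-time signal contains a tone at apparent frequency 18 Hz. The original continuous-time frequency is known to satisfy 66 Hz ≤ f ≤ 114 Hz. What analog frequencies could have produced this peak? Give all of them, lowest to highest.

66 Hz, 78 Hz, 114 Hz

Frequencies that alias to 18 Hz are k·fs ± 18 Hz for integer k ≥ 0.
k=0: 18 Hz.
k=1: 30 Hz, 66 Hz.
k=2: 78 Hz, 114 Hz.
k=3: 126 Hz, 162 Hz.
Within [66 Hz, 114 Hz]: 66 Hz, 78 Hz, 114 Hz.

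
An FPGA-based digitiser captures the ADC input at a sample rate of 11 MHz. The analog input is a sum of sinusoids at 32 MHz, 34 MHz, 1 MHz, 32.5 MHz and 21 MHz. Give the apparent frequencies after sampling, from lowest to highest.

0.5 MHz, 1 MHz

fs/2 = 5.5 MHz.
32 MHz mod fs = 10 MHz.
10 MHz > fs/2 = 5.5 MHz, folds to fs − 10 MHz = 1 MHz.
34 MHz mod fs = 1 MHz.
1 MHz ≤ fs/2 = 5.5 MHz, appears at 1 MHz.
1 MHz ≤ fs/2 = 5.5 MHz, passes unchanged.
32.5 MHz mod fs = 10.5 MHz.
10.5 MHz > fs/2 = 5.5 MHz, folds to fs − 10.5 MHz = 0.5 MHz.
21 MHz mod fs = 10 MHz.
10 MHz > fs/2 = 5.5 MHz, folds to fs − 10 MHz = 1 MHz.
Distinct values: {0.5 MHz, 1 MHz}.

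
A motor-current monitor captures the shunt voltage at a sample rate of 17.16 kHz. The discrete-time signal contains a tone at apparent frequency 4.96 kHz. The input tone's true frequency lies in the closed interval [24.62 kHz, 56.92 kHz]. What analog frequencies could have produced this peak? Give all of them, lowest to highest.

Frequencies that alias to 4.96 kHz are k·fs ± 4.96 kHz for integer k ≥ 0.
k=0: 4.96 kHz.
k=1: 12.2 kHz, 22.12 kHz.
k=2: 29.36 kHz, 39.28 kHz.
k=3: 46.52 kHz, 56.44 kHz.
k=4: 63.68 kHz, 73.6 kHz.
Within [24.62 kHz, 56.92 kHz]: 29.36 kHz, 39.28 kHz, 46.52 kHz, 56.44 kHz.

29.36 kHz, 39.28 kHz, 46.52 kHz, 56.44 kHz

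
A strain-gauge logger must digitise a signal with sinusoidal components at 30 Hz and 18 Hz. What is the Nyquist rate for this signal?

Highest-frequency component: 30 Hz.
Nyquist rate = 2 × 30 Hz = 60 Hz.

60 Hz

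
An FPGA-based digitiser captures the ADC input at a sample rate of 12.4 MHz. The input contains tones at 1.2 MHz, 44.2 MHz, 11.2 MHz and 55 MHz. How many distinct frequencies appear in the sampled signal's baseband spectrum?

fs/2 = 6.2 MHz.
1.2 MHz ≤ fs/2 = 6.2 MHz, passes unchanged.
44.2 MHz mod fs = 7 MHz.
7 MHz > fs/2 = 6.2 MHz, folds to fs − 7 MHz = 5.4 MHz.
11.2 MHz > fs/2 = 6.2 MHz, folds to fs − 11.2 MHz = 1.2 MHz.
55 MHz mod fs = 5.4 MHz.
5.4 MHz ≤ fs/2 = 6.2 MHz, appears at 5.4 MHz.
Distinct values: {1.2 MHz, 5.4 MHz} → 2.

2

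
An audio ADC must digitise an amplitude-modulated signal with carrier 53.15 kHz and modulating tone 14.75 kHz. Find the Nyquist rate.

AM sidebands sit at fc ± fm = 38.4 kHz and 67.9 kHz.
Highest-frequency component: 67.9 kHz.
Nyquist rate = 2 × 67.9 kHz = 135.8 kHz.

135.8 kHz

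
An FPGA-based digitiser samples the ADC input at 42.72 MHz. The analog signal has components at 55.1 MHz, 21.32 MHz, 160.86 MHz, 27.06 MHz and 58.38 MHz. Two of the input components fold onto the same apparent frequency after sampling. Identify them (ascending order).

27.06 MHz, 58.38 MHz

fs/2 = 21.36 MHz.
55.1 MHz mod fs = 12.38 MHz.
12.38 MHz ≤ fs/2 = 21.36 MHz, appears at 12.38 MHz.
21.32 MHz ≤ fs/2 = 21.36 MHz, passes unchanged.
160.86 MHz mod fs = 32.7 MHz.
32.7 MHz > fs/2 = 21.36 MHz, folds to fs − 32.7 MHz = 10.02 MHz.
27.06 MHz > fs/2 = 21.36 MHz, folds to fs − 27.06 MHz = 15.66 MHz.
58.38 MHz mod fs = 15.66 MHz.
15.66 MHz ≤ fs/2 = 21.36 MHz, appears at 15.66 MHz.
27.06 MHz and 58.38 MHz both map to 15.66 MHz.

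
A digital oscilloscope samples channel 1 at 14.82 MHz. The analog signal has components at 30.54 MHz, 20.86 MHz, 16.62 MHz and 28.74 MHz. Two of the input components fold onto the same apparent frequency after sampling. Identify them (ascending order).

28.74 MHz, 30.54 MHz

fs/2 = 7.41 MHz.
30.54 MHz mod fs = 0.9 MHz.
0.9 MHz ≤ fs/2 = 7.41 MHz, appears at 0.9 MHz.
20.86 MHz mod fs = 6.04 MHz.
6.04 MHz ≤ fs/2 = 7.41 MHz, appears at 6.04 MHz.
16.62 MHz mod fs = 1.8 MHz.
1.8 MHz ≤ fs/2 = 7.41 MHz, appears at 1.8 MHz.
28.74 MHz mod fs = 13.92 MHz.
13.92 MHz > fs/2 = 7.41 MHz, folds to fs − 13.92 MHz = 0.9 MHz.
28.74 MHz and 30.54 MHz both map to 0.9 MHz.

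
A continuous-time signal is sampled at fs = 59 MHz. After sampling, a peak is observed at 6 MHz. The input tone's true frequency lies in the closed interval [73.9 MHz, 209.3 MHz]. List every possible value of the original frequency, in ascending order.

112 MHz, 124 MHz, 171 MHz, 183 MHz

Frequencies that alias to 6 MHz are k·fs ± 6 MHz for integer k ≥ 0.
k=0: 6 MHz.
k=1: 53 MHz, 65 MHz.
k=2: 112 MHz, 124 MHz.
k=3: 171 MHz, 183 MHz.
k=4: 230 MHz, 242 MHz.
Within [73.9 MHz, 209.3 MHz]: 112 MHz, 124 MHz, 171 MHz, 183 MHz.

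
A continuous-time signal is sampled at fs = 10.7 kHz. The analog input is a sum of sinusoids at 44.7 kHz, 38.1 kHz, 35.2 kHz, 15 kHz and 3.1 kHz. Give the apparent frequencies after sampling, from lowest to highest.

fs/2 = 5.35 kHz.
44.7 kHz mod fs = 1.9 kHz.
1.9 kHz ≤ fs/2 = 5.35 kHz, appears at 1.9 kHz.
38.1 kHz mod fs = 6 kHz.
6 kHz > fs/2 = 5.35 kHz, folds to fs − 6 kHz = 4.7 kHz.
35.2 kHz mod fs = 3.1 kHz.
3.1 kHz ≤ fs/2 = 5.35 kHz, appears at 3.1 kHz.
15 kHz mod fs = 4.3 kHz.
4.3 kHz ≤ fs/2 = 5.35 kHz, appears at 4.3 kHz.
3.1 kHz ≤ fs/2 = 5.35 kHz, passes unchanged.
Distinct values: {1.9 kHz, 3.1 kHz, 4.3 kHz, 4.7 kHz}.

1.9 kHz, 3.1 kHz, 4.3 kHz, 4.7 kHz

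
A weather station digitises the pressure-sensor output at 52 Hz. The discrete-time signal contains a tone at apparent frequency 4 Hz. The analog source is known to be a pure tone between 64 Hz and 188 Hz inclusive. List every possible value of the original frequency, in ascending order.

Frequencies that alias to 4 Hz are k·fs ± 4 Hz for integer k ≥ 0.
k=0: 4 Hz.
k=1: 48 Hz, 56 Hz.
k=2: 100 Hz, 108 Hz.
k=3: 152 Hz, 160 Hz.
k=4: 204 Hz, 212 Hz.
Within [64 Hz, 188 Hz]: 100 Hz, 108 Hz, 152 Hz, 160 Hz.

100 Hz, 108 Hz, 152 Hz, 160 Hz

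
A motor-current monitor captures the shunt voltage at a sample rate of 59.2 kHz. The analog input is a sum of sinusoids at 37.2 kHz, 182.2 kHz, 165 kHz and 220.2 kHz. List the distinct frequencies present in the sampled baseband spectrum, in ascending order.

fs/2 = 29.6 kHz.
37.2 kHz > fs/2 = 29.6 kHz, folds to fs − 37.2 kHz = 22 kHz.
182.2 kHz mod fs = 4.6 kHz.
4.6 kHz ≤ fs/2 = 29.6 kHz, appears at 4.6 kHz.
165 kHz mod fs = 46.6 kHz.
46.6 kHz > fs/2 = 29.6 kHz, folds to fs − 46.6 kHz = 12.6 kHz.
220.2 kHz mod fs = 42.6 kHz.
42.6 kHz > fs/2 = 29.6 kHz, folds to fs − 42.6 kHz = 16.6 kHz.
Distinct values: {4.6 kHz, 12.6 kHz, 16.6 kHz, 22 kHz}.

4.6 kHz, 12.6 kHz, 16.6 kHz, 22 kHz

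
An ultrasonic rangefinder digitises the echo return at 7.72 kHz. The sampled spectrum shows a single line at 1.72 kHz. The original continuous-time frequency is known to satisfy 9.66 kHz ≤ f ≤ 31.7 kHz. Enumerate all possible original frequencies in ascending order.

Frequencies that alias to 1.72 kHz are k·fs ± 1.72 kHz for integer k ≥ 0.
k=0: 1.72 kHz.
k=1: 6 kHz, 9.44 kHz.
k=2: 13.72 kHz, 17.16 kHz.
k=3: 21.44 kHz, 24.88 kHz.
k=4: 29.16 kHz, 32.6 kHz.
k=5: 36.88 kHz, 40.32 kHz.
Within [9.66 kHz, 31.7 kHz]: 13.72 kHz, 17.16 kHz, 21.44 kHz, 24.88 kHz, 29.16 kHz.

13.72 kHz, 17.16 kHz, 21.44 kHz, 24.88 kHz, 29.16 kHz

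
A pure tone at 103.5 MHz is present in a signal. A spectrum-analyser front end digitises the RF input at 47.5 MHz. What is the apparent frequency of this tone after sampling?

8.5 MHz

103.5 MHz mod fs = 8.5 MHz.
8.5 MHz ≤ fs/2 = 23.75 MHz, appears at 8.5 MHz.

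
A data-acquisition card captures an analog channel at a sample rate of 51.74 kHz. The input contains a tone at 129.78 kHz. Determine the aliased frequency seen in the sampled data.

129.78 kHz mod fs = 26.3 kHz.
26.3 kHz > fs/2 = 25.87 kHz, folds to fs − 26.3 kHz = 25.44 kHz.

25.44 kHz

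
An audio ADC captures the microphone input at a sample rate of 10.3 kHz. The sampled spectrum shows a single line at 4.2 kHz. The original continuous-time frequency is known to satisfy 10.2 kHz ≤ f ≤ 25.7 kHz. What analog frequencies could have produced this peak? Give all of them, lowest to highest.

14.5 kHz, 16.4 kHz, 24.8 kHz

Frequencies that alias to 4.2 kHz are k·fs ± 4.2 kHz for integer k ≥ 0.
k=0: 4.2 kHz.
k=1: 6.1 kHz, 14.5 kHz.
k=2: 16.4 kHz, 24.8 kHz.
k=3: 26.7 kHz, 35.1 kHz.
Within [10.2 kHz, 25.7 kHz]: 14.5 kHz, 16.4 kHz, 24.8 kHz.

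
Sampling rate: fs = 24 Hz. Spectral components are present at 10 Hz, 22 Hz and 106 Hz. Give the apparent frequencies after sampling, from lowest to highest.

fs/2 = 12 Hz.
10 Hz ≤ fs/2 = 12 Hz, passes unchanged.
22 Hz > fs/2 = 12 Hz, folds to fs − 22 Hz = 2 Hz.
106 Hz mod fs = 10 Hz.
10 Hz ≤ fs/2 = 12 Hz, appears at 10 Hz.
Distinct values: {2 Hz, 10 Hz}.

2 Hz, 10 Hz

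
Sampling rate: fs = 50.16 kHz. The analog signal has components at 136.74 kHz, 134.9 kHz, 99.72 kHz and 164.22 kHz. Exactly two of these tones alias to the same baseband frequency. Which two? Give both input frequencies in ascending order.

fs/2 = 25.08 kHz.
136.74 kHz mod fs = 36.42 kHz.
36.42 kHz > fs/2 = 25.08 kHz, folds to fs − 36.42 kHz = 13.74 kHz.
134.9 kHz mod fs = 34.58 kHz.
34.58 kHz > fs/2 = 25.08 kHz, folds to fs − 34.58 kHz = 15.58 kHz.
99.72 kHz mod fs = 49.56 kHz.
49.56 kHz > fs/2 = 25.08 kHz, folds to fs − 49.56 kHz = 0.6 kHz.
164.22 kHz mod fs = 13.74 kHz.
13.74 kHz ≤ fs/2 = 25.08 kHz, appears at 13.74 kHz.
136.74 kHz and 164.22 kHz both map to 13.74 kHz.

136.74 kHz, 164.22 kHz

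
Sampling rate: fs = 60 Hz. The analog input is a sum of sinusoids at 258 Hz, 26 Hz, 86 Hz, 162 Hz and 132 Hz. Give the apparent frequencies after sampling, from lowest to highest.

fs/2 = 30 Hz.
258 Hz mod fs = 18 Hz.
18 Hz ≤ fs/2 = 30 Hz, appears at 18 Hz.
26 Hz ≤ fs/2 = 30 Hz, passes unchanged.
86 Hz mod fs = 26 Hz.
26 Hz ≤ fs/2 = 30 Hz, appears at 26 Hz.
162 Hz mod fs = 42 Hz.
42 Hz > fs/2 = 30 Hz, folds to fs − 42 Hz = 18 Hz.
132 Hz mod fs = 12 Hz.
12 Hz ≤ fs/2 = 30 Hz, appears at 12 Hz.
Distinct values: {12 Hz, 18 Hz, 26 Hz}.

12 Hz, 18 Hz, 26 Hz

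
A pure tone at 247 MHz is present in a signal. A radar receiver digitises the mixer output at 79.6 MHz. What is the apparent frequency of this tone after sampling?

247 MHz mod fs = 8.2 MHz.
8.2 MHz ≤ fs/2 = 39.8 MHz, appears at 8.2 MHz.

8.2 MHz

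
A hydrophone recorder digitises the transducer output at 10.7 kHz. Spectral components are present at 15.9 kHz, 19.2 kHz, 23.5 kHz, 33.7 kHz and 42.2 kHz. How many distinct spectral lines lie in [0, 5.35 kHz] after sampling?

5

fs/2 = 5.35 kHz.
15.9 kHz mod fs = 5.2 kHz.
5.2 kHz ≤ fs/2 = 5.35 kHz, appears at 5.2 kHz.
19.2 kHz mod fs = 8.5 kHz.
8.5 kHz > fs/2 = 5.35 kHz, folds to fs − 8.5 kHz = 2.2 kHz.
23.5 kHz mod fs = 2.1 kHz.
2.1 kHz ≤ fs/2 = 5.35 kHz, appears at 2.1 kHz.
33.7 kHz mod fs = 1.6 kHz.
1.6 kHz ≤ fs/2 = 5.35 kHz, appears at 1.6 kHz.
42.2 kHz mod fs = 10.1 kHz.
10.1 kHz > fs/2 = 5.35 kHz, folds to fs − 10.1 kHz = 0.6 kHz.
Distinct values: {0.6 kHz, 1.6 kHz, 2.1 kHz, 2.2 kHz, 5.2 kHz} → 5.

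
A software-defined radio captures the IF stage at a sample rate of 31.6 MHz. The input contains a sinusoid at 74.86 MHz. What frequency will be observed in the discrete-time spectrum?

11.66 MHz

74.86 MHz mod fs = 11.66 MHz.
11.66 MHz ≤ fs/2 = 15.8 MHz, appears at 11.66 MHz.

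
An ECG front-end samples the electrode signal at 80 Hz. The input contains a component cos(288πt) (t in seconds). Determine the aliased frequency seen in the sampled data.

ω = 288π rad/s → f = ω/(2π) = 144 Hz.
144 Hz mod fs = 64 Hz.
64 Hz > fs/2 = 40 Hz, folds to fs − 64 Hz = 16 Hz.

16 Hz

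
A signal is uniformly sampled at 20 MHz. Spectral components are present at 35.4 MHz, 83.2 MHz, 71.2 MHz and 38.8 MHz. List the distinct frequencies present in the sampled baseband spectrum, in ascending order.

1.2 MHz, 3.2 MHz, 4.6 MHz, 8.8 MHz

fs/2 = 10 MHz.
35.4 MHz mod fs = 15.4 MHz.
15.4 MHz > fs/2 = 10 MHz, folds to fs − 15.4 MHz = 4.6 MHz.
83.2 MHz mod fs = 3.2 MHz.
3.2 MHz ≤ fs/2 = 10 MHz, appears at 3.2 MHz.
71.2 MHz mod fs = 11.2 MHz.
11.2 MHz > fs/2 = 10 MHz, folds to fs − 11.2 MHz = 8.8 MHz.
38.8 MHz mod fs = 18.8 MHz.
18.8 MHz > fs/2 = 10 MHz, folds to fs − 18.8 MHz = 1.2 MHz.
Distinct values: {1.2 MHz, 3.2 MHz, 4.6 MHz, 8.8 MHz}.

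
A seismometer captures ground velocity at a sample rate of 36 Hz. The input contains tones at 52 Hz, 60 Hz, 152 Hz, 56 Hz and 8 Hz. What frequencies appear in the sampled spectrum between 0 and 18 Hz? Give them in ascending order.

fs/2 = 18 Hz.
52 Hz mod fs = 16 Hz.
16 Hz ≤ fs/2 = 18 Hz, appears at 16 Hz.
60 Hz mod fs = 24 Hz.
24 Hz > fs/2 = 18 Hz, folds to fs − 24 Hz = 12 Hz.
152 Hz mod fs = 8 Hz.
8 Hz ≤ fs/2 = 18 Hz, appears at 8 Hz.
56 Hz mod fs = 20 Hz.
20 Hz > fs/2 = 18 Hz, folds to fs − 20 Hz = 16 Hz.
8 Hz ≤ fs/2 = 18 Hz, passes unchanged.
Distinct values: {8 Hz, 12 Hz, 16 Hz}.

8 Hz, 12 Hz, 16 Hz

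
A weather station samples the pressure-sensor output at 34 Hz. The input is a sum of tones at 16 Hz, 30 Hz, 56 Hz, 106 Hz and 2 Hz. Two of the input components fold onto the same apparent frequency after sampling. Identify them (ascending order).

fs/2 = 17 Hz.
16 Hz ≤ fs/2 = 17 Hz, passes unchanged.
30 Hz > fs/2 = 17 Hz, folds to fs − 30 Hz = 4 Hz.
56 Hz mod fs = 22 Hz.
22 Hz > fs/2 = 17 Hz, folds to fs − 22 Hz = 12 Hz.
106 Hz mod fs = 4 Hz.
4 Hz ≤ fs/2 = 17 Hz, appears at 4 Hz.
2 Hz ≤ fs/2 = 17 Hz, passes unchanged.
30 Hz and 106 Hz both map to 4 Hz.

30 Hz, 106 Hz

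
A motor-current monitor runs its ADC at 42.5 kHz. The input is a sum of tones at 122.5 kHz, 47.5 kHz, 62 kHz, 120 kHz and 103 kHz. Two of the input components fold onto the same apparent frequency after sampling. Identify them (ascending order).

47.5 kHz, 122.5 kHz

fs/2 = 21.25 kHz.
122.5 kHz mod fs = 37.5 kHz.
37.5 kHz > fs/2 = 21.25 kHz, folds to fs − 37.5 kHz = 5 kHz.
47.5 kHz mod fs = 5 kHz.
5 kHz ≤ fs/2 = 21.25 kHz, appears at 5 kHz.
62 kHz mod fs = 19.5 kHz.
19.5 kHz ≤ fs/2 = 21.25 kHz, appears at 19.5 kHz.
120 kHz mod fs = 35 kHz.
35 kHz > fs/2 = 21.25 kHz, folds to fs − 35 kHz = 7.5 kHz.
103 kHz mod fs = 18 kHz.
18 kHz ≤ fs/2 = 21.25 kHz, appears at 18 kHz.
47.5 kHz and 122.5 kHz both map to 5 kHz.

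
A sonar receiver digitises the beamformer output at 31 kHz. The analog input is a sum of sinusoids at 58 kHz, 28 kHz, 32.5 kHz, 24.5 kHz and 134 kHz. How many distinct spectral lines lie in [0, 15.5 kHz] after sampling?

5

fs/2 = 15.5 kHz.
58 kHz mod fs = 27 kHz.
27 kHz > fs/2 = 15.5 kHz, folds to fs − 27 kHz = 4 kHz.
28 kHz > fs/2 = 15.5 kHz, folds to fs − 28 kHz = 3 kHz.
32.5 kHz mod fs = 1.5 kHz.
1.5 kHz ≤ fs/2 = 15.5 kHz, appears at 1.5 kHz.
24.5 kHz > fs/2 = 15.5 kHz, folds to fs − 24.5 kHz = 6.5 kHz.
134 kHz mod fs = 10 kHz.
10 kHz ≤ fs/2 = 15.5 kHz, appears at 10 kHz.
Distinct values: {1.5 kHz, 3 kHz, 4 kHz, 6.5 kHz, 10 kHz} → 5.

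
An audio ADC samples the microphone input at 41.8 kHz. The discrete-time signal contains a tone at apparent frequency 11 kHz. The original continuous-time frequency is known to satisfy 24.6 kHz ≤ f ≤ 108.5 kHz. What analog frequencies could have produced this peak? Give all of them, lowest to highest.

Frequencies that alias to 11 kHz are k·fs ± 11 kHz for integer k ≥ 0.
k=0: 11 kHz.
k=1: 30.8 kHz, 52.8 kHz.
k=2: 72.6 kHz, 94.6 kHz.
k=3: 114.4 kHz, 136.4 kHz.
Within [24.6 kHz, 108.5 kHz]: 30.8 kHz, 52.8 kHz, 72.6 kHz, 94.6 kHz.

30.8 kHz, 52.8 kHz, 72.6 kHz, 94.6 kHz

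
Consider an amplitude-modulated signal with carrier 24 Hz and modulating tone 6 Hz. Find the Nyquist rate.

60 Hz

AM sidebands sit at fc ± fm = 18 Hz and 30 Hz.
Highest-frequency component: 30 Hz.
Nyquist rate = 2 × 30 Hz = 60 Hz.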